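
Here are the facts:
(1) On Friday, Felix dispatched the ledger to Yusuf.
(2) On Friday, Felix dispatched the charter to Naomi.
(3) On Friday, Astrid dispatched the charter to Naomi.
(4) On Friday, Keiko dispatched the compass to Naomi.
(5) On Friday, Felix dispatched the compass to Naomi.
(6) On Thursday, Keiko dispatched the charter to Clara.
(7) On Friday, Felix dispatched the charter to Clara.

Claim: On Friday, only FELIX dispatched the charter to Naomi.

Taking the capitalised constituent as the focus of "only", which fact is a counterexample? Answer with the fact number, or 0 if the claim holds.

The capitals mark "Felix" as focus. So "only" rules out other agents, with the rest (the charter as thing and Naomi as recipient and on Friday as setting) as background.
Fact (3) matches on the charter as thing and Naomi as recipient and on Friday as setting, but has agent = Astrid instead. That refutes the claim.

3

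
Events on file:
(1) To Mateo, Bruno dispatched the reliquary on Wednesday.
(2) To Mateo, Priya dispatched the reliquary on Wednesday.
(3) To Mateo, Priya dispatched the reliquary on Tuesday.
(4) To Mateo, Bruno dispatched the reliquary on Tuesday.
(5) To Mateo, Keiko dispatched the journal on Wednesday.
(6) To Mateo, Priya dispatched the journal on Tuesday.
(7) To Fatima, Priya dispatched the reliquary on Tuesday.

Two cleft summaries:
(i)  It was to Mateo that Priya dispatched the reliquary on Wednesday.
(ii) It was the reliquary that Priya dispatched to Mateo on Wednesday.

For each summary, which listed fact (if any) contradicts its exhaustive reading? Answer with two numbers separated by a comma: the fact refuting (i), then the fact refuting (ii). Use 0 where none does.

(i): focus "Mateo". No fact shares Priya as agent and the reliquary as thing and on Wednesday as setting with a different recipient. 0.
(ii): focus "the reliquary". No fact shares Priya as agent and Mateo as recipient and on Wednesday as setting with a different thing. 0.

0, 0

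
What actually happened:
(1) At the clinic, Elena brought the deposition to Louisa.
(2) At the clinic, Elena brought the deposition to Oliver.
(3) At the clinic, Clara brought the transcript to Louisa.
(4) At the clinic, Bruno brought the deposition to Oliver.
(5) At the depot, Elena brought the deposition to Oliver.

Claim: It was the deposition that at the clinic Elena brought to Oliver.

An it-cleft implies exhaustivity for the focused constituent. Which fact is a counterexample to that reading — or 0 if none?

Focus of the cleft: "the deposition" (the thing). Presupposed background: same agent, recipient, setting (Elena / Oliver / at the clinic).
Exhaustivity: the deposition is the only thing satisfying that background.
Every other fact differs from the presupposition on some backgrounded slot, so none challenges the exhaustivity.

0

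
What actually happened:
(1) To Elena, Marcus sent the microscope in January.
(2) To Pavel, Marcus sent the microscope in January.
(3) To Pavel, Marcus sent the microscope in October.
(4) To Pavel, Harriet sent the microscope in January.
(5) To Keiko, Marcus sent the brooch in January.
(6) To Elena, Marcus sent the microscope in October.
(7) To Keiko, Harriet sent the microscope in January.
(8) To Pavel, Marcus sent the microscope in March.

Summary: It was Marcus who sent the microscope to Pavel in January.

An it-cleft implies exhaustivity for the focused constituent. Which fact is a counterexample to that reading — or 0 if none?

Focus of the cleft: "Marcus" (the agent). Presupposed background: thing = the microscope, recipient = Pavel, setting = in January.
Exhaustivity: Marcus is the only agent satisfying that background.
But fact (4) also has thing = the microscope, recipient = Pavel, setting = in January, with agent = Harriet — so the exhaustive reading fails.

4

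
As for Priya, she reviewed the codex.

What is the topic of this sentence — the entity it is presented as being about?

The construction explicitly marks "Priya" as what the sentence is about — the topic.
The remainder of the clause is the comment (what is said about the topic).

Priya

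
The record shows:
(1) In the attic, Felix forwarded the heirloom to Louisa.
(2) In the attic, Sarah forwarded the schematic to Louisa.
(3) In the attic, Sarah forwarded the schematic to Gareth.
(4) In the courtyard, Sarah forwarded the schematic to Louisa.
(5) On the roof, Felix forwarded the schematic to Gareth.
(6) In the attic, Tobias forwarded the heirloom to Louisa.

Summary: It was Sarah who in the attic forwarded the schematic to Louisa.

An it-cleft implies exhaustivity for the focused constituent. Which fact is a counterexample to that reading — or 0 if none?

0

Focus of the cleft: "Sarah" (the agent). Presupposed background: same thing, recipient, setting (the schematic / Louisa / in the attic).
The exhaustive reading says no other agent fits that background.
No listed fact matches the background with a different agent. Exhaustivity holds.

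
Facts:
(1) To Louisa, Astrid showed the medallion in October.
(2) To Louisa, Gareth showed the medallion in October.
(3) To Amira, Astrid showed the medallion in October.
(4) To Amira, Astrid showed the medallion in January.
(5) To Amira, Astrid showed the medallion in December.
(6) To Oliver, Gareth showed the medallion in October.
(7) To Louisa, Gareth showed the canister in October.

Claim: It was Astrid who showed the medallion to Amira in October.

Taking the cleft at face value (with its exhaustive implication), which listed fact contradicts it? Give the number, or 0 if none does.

Focus of the cleft: "Astrid" (the agent). Presupposed background: same thing, recipient, setting (the medallion / Amira / in October).
Exhaustivity: Astrid is the only agent satisfying that background.
No listed fact matches the background with a different agent. Exhaustivity holds.

0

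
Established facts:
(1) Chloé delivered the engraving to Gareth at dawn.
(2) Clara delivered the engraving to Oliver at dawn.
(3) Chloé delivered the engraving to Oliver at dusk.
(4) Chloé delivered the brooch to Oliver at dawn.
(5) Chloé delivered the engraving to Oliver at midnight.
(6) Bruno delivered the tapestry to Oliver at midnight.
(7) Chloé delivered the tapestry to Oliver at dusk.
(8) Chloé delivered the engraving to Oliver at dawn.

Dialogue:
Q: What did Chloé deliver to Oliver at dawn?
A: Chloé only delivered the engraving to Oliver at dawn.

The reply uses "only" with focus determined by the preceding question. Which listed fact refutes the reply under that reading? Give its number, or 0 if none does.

Answering "What did ...?" puts focus on the thing — here, "the engraving".
So "only" ranges over things; the rest (Chloé as agent and Oliver as recipient and at dawn as setting) is presupposed.
Fact (4) keeps Chloé as agent and Oliver as recipient and at dawn as setting but has thing = the brooch; that refutes the reply.
(Fact (3) would refute a reading with focus on the setting — but that is not what the question asks.)

4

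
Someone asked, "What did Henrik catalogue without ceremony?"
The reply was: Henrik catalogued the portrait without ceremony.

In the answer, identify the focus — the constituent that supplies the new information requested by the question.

The wh-word "what" asks about the direct object.
In the answer, "Henrik" and "without ceremony" are given — repeated from the question.
The constituent filling the direct object gap is "the portrait"; that is the focus and would carry nuclear stress.

the portrait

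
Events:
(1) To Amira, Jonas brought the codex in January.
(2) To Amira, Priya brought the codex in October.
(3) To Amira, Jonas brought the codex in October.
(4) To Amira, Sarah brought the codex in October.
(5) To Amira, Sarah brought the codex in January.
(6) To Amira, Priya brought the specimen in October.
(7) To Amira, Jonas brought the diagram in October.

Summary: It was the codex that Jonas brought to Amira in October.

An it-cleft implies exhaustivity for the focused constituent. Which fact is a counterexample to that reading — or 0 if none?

The cleft puts "the codex" in focus and presupposes the open proposition with agent = Jonas, recipient = Amira, setting = in October.
Exhaustivity: the codex is the only thing satisfying that background.
Fact (7) shares the background but with thing = the diagram; exhaustivity is violated.

7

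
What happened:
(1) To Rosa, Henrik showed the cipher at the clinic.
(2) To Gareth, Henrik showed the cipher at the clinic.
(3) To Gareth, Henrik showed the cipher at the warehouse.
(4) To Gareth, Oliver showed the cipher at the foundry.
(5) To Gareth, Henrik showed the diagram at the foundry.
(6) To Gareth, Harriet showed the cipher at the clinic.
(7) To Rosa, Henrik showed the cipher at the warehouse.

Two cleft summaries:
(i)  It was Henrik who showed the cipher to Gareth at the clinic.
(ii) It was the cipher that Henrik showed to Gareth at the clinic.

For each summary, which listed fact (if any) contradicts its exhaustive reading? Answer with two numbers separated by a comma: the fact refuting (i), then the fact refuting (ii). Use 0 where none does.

6, 0

(i): focus "Henrik". Looking for same thing, recipient, setting (the cipher / Gareth / at the clinic) with some other agent — fact (6) has Harriet there. Refuted.
(ii): focus "the cipher". No fact shares same agent, recipient, setting (Henrik / Gareth / at the clinic) with a different thing. 0.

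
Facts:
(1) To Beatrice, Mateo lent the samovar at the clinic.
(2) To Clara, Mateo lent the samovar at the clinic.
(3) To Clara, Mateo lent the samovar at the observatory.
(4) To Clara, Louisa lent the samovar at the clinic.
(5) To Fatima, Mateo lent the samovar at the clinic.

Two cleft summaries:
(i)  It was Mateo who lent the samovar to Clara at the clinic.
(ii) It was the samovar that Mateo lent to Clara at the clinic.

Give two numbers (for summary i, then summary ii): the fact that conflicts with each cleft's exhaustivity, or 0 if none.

Summary (i) focuses "Mateo" (the agent); background the samovar as thing and Clara as recipient and at the clinic as setting. Fact (4) matches that background with agent = Louisa — refutes (i).
Summary (ii) focuses "the samovar" (the thing); background Mateo as agent and Clara as recipient and at the clinic as setting. No fact matches that background with a different thing, so 0.

4, 0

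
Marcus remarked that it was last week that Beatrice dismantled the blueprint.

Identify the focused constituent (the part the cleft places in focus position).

last week

In an it-cleft "It was X that/who ...", the clefted constituent X is the focus; the that/who-clause expresses the presupposed open proposition.
Here the focus is "last week". The backgrounded (presupposed) material includes "Beatrice" and "the blueprint".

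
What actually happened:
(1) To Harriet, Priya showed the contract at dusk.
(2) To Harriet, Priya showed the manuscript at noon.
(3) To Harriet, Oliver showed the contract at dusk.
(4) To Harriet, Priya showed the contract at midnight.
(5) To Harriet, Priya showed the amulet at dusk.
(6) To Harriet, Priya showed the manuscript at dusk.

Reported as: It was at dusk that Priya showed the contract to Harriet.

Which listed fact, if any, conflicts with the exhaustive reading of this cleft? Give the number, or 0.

Focus of the cleft: "at dusk" (the setting). Presupposed background: Priya as agent and the contract as thing and Harriet as recipient.
The exhaustive reading says no other setting fits that background.
Fact (4) shares the background but with setting = at midnight; exhaustivity is violated.

4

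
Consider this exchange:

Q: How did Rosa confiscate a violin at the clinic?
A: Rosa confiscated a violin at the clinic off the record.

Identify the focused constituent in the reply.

off the record

The wh-word "how" asks about the manner.
In the answer, "Rosa", "a violin" and "at the clinic" are given — repeated from the question.
The constituent filling the manner gap is "off the record"; that is the focus and would carry nuclear stress.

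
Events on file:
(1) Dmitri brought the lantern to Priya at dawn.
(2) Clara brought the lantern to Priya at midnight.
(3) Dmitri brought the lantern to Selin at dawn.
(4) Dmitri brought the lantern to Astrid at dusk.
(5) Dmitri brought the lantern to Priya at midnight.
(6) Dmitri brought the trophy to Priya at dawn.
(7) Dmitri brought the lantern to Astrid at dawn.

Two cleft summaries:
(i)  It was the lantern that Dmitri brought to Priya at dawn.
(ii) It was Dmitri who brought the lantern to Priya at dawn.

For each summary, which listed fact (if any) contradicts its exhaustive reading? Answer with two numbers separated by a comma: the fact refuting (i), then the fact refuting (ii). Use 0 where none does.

6, 0

Summary (i) focuses "the lantern" (the thing); background agent = Dmitri, recipient = Priya, setting = at dawn. Fact (6) matches that background with thing = the trophy — refutes (i).
Summary (ii) focuses "Dmitri" (the agent); background thing = the lantern, recipient = Priya, setting = at dawn. No fact matches that background with a different agent, so 0.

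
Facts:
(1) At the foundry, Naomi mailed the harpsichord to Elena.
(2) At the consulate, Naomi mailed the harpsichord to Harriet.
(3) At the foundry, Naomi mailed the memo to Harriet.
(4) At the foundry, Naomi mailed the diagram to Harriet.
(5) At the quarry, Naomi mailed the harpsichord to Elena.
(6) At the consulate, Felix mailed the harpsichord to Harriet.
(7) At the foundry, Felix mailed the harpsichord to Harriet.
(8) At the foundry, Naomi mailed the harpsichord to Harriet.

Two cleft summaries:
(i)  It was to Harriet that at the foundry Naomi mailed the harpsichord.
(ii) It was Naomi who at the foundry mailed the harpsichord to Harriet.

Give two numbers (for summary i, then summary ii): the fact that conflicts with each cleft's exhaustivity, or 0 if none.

1, 7

Summary (i) focuses "Harriet" (the recipient); background same agent, thing, setting (Naomi / the harpsichord / at the foundry). Fact (1) matches that background with recipient = Elena — refutes (i).
Summary (ii) focuses "Naomi" (the agent); background same thing, recipient, setting (the harpsichord / Harriet / at the foundry). Fact (7) matches that background with agent = Felix — refutes (ii).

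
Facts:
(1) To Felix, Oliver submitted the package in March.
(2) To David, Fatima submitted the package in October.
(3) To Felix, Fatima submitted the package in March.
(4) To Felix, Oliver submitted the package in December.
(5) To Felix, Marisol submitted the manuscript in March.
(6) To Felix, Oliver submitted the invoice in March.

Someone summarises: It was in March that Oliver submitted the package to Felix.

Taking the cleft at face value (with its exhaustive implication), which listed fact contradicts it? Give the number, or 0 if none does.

4

The cleft puts "in March" in focus and presupposes the open proposition with same agent, thing, recipient (Oliver / the package / Felix).
The exhaustive reading says no other setting fits that background.
Fact (4) shares the background but with setting = in December; exhaustivity is violated.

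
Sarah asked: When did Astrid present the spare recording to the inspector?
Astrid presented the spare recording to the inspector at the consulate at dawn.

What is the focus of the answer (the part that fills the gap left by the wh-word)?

at dawn

The wh-word "when" asks about the time.
In the answer, "Astrid", "the spare recording" and "to the inspector" are given — repeated from the question.
"at the consulate" is also new, but it specifies the location, which is not what the question asks about — so it is not the focus.
The constituent filling the time gap is "at dawn"; that is the focus.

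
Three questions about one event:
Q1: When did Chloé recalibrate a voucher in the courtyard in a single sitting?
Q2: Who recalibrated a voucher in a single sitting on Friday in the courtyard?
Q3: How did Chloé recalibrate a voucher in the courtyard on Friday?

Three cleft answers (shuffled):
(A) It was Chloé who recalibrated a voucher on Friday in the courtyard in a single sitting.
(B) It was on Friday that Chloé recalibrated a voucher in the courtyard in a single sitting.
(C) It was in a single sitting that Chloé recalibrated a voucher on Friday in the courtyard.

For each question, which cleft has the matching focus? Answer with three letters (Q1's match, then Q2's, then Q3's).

Q1 asks about the time; cleft (B) focuses "on Friday", which is the time — so Q1 → B.
Q2 asks about the subject (agent); cleft (A) focuses "Chloé", which is the subject (agent) — so Q2 → A.
Q3 asks about the manner; cleft (C) focuses "in a single sitting", which is the manner — so Q3 → C.
Mapping: Q1→B, Q2→A, Q3→C.

BAC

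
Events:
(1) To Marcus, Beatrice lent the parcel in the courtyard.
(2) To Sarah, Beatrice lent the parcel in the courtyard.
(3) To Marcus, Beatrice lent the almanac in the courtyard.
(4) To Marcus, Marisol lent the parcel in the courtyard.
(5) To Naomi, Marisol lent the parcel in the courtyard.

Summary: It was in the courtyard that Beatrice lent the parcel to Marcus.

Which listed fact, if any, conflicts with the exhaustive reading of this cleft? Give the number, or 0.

0

Focus of the cleft: "in the courtyard" (the setting). Presupposed background: agent = Beatrice, thing = the parcel, recipient = Marcus.
Exhaustivity: in the courtyard is the only setting satisfying that background.
Every other fact differs from the presupposition on some backgrounded slot, so none challenges the exhaustivity.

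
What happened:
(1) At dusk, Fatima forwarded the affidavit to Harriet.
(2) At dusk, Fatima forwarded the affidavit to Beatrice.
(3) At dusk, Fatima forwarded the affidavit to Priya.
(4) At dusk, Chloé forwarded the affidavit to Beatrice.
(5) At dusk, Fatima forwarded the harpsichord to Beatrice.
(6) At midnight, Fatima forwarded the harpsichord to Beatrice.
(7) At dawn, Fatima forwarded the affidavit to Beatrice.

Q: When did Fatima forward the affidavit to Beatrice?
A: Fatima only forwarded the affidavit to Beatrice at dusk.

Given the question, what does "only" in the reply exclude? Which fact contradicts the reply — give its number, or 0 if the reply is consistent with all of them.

Answering "When did ...?" puts focus on the setting — here, "at dusk".
"Only" then excludes alternative settings while the background — Fatima as agent and the affidavit as thing and Beatrice as recipient — is held fixed.
Fact (7) keeps Fatima as agent and the affidavit as thing and Beatrice as recipient but has setting = at dawn; that refutes the reply.
(Fact (1) would refute a reading with focus on the recipient — but that is not what the question asks.)

7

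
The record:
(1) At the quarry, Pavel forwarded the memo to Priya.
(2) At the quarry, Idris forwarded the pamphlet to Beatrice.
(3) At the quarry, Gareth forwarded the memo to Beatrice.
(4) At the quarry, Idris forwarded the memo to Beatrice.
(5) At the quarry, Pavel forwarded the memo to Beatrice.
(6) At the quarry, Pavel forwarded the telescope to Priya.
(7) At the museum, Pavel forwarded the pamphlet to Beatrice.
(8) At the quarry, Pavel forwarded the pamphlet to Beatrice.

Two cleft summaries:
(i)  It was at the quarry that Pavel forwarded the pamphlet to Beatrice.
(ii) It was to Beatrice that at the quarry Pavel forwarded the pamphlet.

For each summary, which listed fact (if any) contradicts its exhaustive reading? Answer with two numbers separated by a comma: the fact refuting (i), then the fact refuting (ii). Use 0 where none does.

(i): focus "at the quarry". Looking for same agent, thing, recipient (Pavel / the pamphlet / Beatrice) with some other setting — fact (7) has at the museum there. Refuted.
(ii): focus "Beatrice". No fact shares same agent, thing, setting (Pavel / the pamphlet / at the quarry) with a different recipient. 0.

7, 0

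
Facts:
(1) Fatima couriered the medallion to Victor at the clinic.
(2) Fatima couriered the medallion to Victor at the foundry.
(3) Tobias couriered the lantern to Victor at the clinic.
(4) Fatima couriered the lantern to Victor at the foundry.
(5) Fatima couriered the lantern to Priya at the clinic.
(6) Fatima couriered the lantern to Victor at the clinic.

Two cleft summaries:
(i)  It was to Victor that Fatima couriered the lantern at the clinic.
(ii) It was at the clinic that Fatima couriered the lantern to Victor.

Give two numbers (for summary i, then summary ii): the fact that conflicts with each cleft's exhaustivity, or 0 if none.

(i): focus "Victor". Looking for agent = Fatima, thing = the lantern, setting = at the clinic with some other recipient — fact (5) has Priya there. Refuted.
(ii): focus "at the clinic". Looking for agent = Fatima, thing = the lantern, recipient = Victor with some other setting — fact (4) has at the foundry there. Refuted.

5, 4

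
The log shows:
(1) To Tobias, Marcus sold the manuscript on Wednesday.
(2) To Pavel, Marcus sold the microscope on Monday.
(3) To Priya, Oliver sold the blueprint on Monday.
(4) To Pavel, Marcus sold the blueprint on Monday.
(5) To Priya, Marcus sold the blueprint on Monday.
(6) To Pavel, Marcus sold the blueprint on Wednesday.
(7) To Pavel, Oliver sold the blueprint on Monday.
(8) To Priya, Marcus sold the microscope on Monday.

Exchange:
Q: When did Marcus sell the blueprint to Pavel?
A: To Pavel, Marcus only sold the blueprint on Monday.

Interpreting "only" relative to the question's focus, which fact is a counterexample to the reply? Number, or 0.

6

The question "When did ...?" targets the setting, so in the reply the focus falls on "on Monday".
So "only" ranges over settings; the rest (agent = Marcus, thing = the blueprint, recipient = Pavel) is presupposed.
Fact (6) shares the background with a different setting (on Wednesday) — counterexample.
(Fact (5) would refute a reading with focus on the recipient — but that is not what the question asks.)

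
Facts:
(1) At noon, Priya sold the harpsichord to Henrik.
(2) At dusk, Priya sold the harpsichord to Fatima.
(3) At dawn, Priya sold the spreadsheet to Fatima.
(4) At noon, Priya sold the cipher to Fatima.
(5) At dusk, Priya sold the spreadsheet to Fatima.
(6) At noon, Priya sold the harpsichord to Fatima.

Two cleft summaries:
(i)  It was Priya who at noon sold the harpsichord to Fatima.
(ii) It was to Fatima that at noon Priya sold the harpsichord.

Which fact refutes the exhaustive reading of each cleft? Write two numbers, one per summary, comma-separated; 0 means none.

0, 1

Summary (i) focuses "Priya" (the agent); background same thing, recipient, setting (the harpsichord / Fatima / at noon). No fact matches that background with a different agent, so 0.
Summary (ii) focuses "Fatima" (the recipient); background same agent, thing, setting (Priya / the harpsichord / at noon). Fact (1) matches that background with recipient = Henrik — refutes (ii).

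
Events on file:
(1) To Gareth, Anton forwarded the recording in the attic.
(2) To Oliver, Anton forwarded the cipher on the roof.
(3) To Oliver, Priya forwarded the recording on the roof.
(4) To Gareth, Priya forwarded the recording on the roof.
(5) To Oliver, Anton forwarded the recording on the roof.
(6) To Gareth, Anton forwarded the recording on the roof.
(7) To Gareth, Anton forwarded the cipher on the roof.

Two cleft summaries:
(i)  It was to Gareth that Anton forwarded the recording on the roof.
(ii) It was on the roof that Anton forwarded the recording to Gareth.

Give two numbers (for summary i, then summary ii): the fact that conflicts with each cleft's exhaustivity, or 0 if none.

(i): focus "Gareth". Looking for Anton as agent and the recording as thing and on the roof as setting with some other recipient — fact (5) has Oliver there. Refuted.
(ii): focus "on the roof". Looking for Anton as agent and the recording as thing and Gareth as recipient with some other setting — fact (1) has in the attic there. Refuted.

5, 1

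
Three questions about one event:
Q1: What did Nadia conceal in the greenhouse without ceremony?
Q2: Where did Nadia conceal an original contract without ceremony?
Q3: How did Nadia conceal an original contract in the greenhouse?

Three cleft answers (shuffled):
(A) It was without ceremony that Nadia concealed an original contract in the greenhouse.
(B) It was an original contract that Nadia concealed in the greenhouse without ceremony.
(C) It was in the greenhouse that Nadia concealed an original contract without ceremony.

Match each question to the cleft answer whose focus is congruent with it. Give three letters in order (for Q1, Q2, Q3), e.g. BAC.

Q1 asks about the direct object; cleft (B) focuses "an original contract", which is the direct object — so Q1 → B.
Q2 asks about the location; cleft (C) focuses "in the greenhouse", which is the location — so Q2 → C.
Q3 asks about the manner; cleft (A) focuses "without ceremony", which is the manner — so Q3 → A.
Mapping: Q1→B, Q2→C, Q3→A.

BCA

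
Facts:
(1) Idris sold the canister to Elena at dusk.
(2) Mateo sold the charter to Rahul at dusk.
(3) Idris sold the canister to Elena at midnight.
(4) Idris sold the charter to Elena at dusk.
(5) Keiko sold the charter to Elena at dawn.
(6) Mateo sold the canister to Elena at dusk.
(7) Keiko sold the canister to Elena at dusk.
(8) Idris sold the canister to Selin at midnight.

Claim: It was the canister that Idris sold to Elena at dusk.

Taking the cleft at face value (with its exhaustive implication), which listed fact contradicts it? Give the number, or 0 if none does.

Focus of the cleft: "the canister" (the thing). Presupposed background: Idris as agent and Elena as recipient and at dusk as setting.
Exhaustivity: the canister is the only thing satisfying that background.
Fact (4) shares the background but with thing = the charter; exhaustivity is violated.

4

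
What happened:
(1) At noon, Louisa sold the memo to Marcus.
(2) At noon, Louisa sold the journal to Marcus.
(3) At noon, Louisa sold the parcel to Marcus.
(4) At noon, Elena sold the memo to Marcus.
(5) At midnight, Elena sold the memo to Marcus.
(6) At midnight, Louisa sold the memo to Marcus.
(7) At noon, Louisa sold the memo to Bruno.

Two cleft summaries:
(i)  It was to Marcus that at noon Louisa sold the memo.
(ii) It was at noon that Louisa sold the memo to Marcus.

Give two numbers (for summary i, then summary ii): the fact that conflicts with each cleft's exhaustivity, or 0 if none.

7, 6

(i): focus "Marcus". Looking for Louisa as agent and the memo as thing and at noon as setting with some other recipient — fact (7) has Bruno there. Refuted.
(ii): focus "at noon". Looking for Louisa as agent and the memo as thing and Marcus as recipient with some other setting — fact (6) has at midnight there. Refuted.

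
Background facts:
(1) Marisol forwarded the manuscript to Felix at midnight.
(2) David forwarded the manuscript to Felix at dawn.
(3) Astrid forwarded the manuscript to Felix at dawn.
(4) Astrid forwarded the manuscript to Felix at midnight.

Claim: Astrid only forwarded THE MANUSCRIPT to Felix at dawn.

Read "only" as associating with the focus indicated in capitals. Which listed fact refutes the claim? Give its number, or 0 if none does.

0

Focus (in capitals) is "the manuscript" — the thing. "Only" excludes alternative things while holding fixed Astrid as agent and Felix as recipient and at dawn as setting.
No fact matches Astrid as agent and Felix as recipient and at dawn as setting with a different thing — every other fact differs on at least one backgrounded slot. So no fact refutes it.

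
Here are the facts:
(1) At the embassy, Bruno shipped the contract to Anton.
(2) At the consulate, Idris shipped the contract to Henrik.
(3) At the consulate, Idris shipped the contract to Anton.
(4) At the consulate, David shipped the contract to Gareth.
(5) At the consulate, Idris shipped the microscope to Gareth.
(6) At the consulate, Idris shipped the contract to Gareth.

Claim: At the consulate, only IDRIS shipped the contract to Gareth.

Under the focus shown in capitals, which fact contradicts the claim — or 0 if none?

The capitals mark "Idris" as focus. So "only" rules out other agents, with the rest (thing = the contract, recipient = Gareth, setting = at the consulate) as background.
Fact (4) matches on thing = the contract, recipient = Gareth, setting = at the consulate, but has agent = David instead. That refutes the claim.

4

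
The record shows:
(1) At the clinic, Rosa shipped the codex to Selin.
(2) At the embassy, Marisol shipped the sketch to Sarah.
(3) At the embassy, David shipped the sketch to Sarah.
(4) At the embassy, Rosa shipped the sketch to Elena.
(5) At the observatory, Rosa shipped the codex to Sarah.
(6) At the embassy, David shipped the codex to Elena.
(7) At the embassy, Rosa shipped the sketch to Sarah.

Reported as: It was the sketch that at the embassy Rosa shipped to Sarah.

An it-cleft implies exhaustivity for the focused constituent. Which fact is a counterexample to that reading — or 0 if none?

0

The cleft puts "the sketch" in focus and presupposes the open proposition with agent = Rosa, recipient = Sarah, setting = at the embassy.
The exhaustive reading says no other thing fits that background.
Every other fact differs from the presupposition on some backgrounded slot, so none challenges the exhaustivity.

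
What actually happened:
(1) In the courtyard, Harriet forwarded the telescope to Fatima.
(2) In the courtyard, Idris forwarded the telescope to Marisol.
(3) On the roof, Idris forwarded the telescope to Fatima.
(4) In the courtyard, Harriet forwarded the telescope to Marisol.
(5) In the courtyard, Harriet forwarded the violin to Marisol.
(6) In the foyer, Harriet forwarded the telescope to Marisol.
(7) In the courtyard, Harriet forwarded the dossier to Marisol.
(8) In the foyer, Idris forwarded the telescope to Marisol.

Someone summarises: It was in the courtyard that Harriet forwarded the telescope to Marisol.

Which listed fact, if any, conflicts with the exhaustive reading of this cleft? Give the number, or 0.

Focus of the cleft: "in the courtyard" (the setting). Presupposed background: Harriet as agent and the telescope as thing and Marisol as recipient.
Exhaustivity: in the courtyard is the only setting satisfying that background.
Fact (6) shares the background but with setting = in the foyer; exhaustivity is violated.

6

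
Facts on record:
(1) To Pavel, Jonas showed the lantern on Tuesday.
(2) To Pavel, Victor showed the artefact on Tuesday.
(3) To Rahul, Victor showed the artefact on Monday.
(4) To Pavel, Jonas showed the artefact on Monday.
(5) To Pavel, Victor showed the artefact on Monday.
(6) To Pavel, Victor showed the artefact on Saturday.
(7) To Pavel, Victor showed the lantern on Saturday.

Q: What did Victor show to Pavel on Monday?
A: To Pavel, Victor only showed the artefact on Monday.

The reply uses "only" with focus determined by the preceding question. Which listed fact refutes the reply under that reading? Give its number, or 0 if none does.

0

The question "What did ...?" targets the thing, so in the reply the focus falls on "the artefact".
"Only" then excludes alternative things while the background — Victor as agent and Pavel as recipient and on Monday as setting — is held fixed.
No listed fact shares that background with another thing. Nothing contradicts the reply.
(Fact (2) would refute a reading with focus on the setting — but that is not what the question asks.)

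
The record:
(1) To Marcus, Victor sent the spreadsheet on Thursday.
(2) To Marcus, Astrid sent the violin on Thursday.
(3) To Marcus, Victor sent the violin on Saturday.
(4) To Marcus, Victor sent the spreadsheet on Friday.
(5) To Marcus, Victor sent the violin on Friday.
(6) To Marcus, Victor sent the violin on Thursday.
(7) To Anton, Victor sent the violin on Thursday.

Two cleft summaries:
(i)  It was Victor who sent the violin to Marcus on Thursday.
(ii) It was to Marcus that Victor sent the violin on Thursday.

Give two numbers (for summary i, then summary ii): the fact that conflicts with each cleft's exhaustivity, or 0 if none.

2, 7

Summary (i) focuses "Victor" (the agent); background the violin as thing and Marcus as recipient and on Thursday as setting. Fact (2) matches that background with agent = Astrid — refutes (i).
Summary (ii) focuses "Marcus" (the recipient); background Victor as agent and the violin as thing and on Thursday as setting. Fact (7) matches that background with recipient = Anton — refutes (ii).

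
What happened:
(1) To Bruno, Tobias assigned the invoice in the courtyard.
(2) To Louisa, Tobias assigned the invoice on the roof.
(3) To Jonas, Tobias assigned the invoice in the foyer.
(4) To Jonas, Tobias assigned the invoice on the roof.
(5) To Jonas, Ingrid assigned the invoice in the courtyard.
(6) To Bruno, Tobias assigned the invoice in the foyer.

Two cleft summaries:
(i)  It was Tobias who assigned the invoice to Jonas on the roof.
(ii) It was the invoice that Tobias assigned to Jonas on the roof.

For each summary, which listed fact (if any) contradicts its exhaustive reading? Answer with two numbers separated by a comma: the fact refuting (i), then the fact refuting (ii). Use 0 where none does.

0, 0

(i): focus "Tobias". No fact shares the invoice as thing and Jonas as recipient and on the roof as setting with a different agent. 0.
(ii): focus "the invoice". No fact shares Tobias as agent and Jonas as recipient and on the roof as setting with a different thing. 0.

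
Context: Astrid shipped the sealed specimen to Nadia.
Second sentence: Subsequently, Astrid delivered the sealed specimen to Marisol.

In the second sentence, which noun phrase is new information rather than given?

Marisol

"Astrid" and "the sealed specimen" in the second sentence are given — already mentioned in the context.
"Marisol" has no antecedent in the context; it is discourse-new.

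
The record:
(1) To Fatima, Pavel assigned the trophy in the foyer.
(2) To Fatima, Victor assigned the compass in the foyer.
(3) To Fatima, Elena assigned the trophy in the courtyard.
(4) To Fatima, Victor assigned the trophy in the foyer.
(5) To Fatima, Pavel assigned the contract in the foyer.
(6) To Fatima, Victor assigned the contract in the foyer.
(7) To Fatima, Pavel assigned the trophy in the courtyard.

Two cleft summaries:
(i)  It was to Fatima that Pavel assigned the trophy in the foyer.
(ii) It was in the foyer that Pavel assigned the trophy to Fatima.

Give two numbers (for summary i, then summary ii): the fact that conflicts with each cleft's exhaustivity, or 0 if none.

0, 7

Summary (i) focuses "Fatima" (the recipient); background agent = Pavel, thing = the trophy, setting = in the foyer. No fact matches that background with a different recipient, so 0.
Summary (ii) focuses "in the foyer" (the setting); background agent = Pavel, thing = the trophy, recipient = Fatima. Fact (7) matches that background with setting = in the courtyard — refutes (ii).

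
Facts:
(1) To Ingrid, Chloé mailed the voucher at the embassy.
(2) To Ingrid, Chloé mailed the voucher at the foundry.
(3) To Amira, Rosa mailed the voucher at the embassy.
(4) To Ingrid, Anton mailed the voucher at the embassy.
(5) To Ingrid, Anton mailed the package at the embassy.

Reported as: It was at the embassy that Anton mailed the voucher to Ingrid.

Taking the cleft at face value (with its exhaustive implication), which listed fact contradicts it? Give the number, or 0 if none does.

0

The cleft puts "at the embassy" in focus and presupposes the open proposition with same agent, thing, recipient (Anton / the voucher / Ingrid).
The exhaustive reading says no other setting fits that background.
No listed fact matches the background with a different setting. Exhaustivity holds.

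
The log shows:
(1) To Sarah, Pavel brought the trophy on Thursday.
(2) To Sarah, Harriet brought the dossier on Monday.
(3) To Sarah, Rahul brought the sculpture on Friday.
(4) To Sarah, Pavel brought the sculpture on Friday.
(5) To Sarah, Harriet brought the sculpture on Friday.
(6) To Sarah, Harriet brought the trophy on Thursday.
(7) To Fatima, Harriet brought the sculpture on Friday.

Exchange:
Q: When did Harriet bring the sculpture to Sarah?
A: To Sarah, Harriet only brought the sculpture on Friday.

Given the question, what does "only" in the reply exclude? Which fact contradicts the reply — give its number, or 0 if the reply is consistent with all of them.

Answering "When did ...?" puts focus on the setting — here, "on Friday".
"Only" then excludes alternative settings while the background — same agent, thing, recipient (Harriet / the sculpture / Sarah) — is held fixed.
No fact keeps same agent, thing, recipient (Harriet / the sculpture / Sarah) while changing the setting; every other fact differs on something backgrounded. The reply stands.
(Fact (7) would refute a reading with focus on the recipient — but that is not what the question asks.)

0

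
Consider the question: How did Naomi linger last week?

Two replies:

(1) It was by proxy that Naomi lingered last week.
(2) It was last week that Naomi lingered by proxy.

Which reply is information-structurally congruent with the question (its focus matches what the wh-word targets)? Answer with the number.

The question word "how" targets the manner.
Option (1) clefts "by proxy" — that matches what the question asks about.
Option (2) clefts "last week" — the time, not what was asked.
So the congruent reply is (1).

1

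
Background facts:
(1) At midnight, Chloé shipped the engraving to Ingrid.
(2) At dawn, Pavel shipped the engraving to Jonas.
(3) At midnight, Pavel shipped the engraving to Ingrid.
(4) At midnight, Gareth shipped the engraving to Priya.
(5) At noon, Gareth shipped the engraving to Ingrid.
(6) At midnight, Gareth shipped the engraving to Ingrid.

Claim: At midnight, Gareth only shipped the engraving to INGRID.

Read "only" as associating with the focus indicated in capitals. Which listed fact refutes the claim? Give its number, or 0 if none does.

4

Focus (in capitals) is "Ingrid" — the recipient. "Only" excludes alternative recipients while holding fixed agent = Gareth, thing = the engraving, setting = at midnight.
Fact (4) shares the background but differs in recipient (Priya) — a counterexample.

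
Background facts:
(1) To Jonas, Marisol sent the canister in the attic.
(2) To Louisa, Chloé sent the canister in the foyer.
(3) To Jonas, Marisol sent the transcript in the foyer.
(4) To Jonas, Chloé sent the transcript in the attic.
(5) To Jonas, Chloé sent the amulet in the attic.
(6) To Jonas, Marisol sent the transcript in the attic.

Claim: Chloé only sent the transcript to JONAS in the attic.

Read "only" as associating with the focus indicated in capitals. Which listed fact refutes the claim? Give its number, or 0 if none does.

Focus (in capitals) is "Jonas" — the recipient. "Only" excludes alternative recipients while holding fixed Chloé as agent and the transcript as thing and in the attic as setting.
Every other fact changes something in the background, not just the recipient. Nothing refutes the claim.

0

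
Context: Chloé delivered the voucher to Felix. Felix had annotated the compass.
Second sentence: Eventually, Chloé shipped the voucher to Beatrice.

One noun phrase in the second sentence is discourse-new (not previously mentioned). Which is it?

"Chloé" and "the voucher" in the second sentence are given — already mentioned in the context.
"Beatrice" has no antecedent in the context; it is discourse-new.

Beatrice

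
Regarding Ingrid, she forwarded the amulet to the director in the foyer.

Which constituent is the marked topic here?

The construction explicitly marks "Ingrid" as what the sentence is about — the topic.
The remainder of the clause is the comment (what is said about the topic).

Ingrid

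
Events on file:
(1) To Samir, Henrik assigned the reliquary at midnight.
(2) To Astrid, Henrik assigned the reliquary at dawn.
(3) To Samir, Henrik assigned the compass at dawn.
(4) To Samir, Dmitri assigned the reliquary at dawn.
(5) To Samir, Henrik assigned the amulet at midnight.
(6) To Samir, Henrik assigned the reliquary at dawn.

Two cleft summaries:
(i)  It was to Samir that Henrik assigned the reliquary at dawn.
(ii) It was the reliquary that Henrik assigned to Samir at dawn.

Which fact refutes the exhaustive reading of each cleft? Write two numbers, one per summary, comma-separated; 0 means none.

Summary (i) focuses "Samir" (the recipient); background same agent, thing, setting (Henrik / the reliquary / at dawn). Fact (2) matches that background with recipient = Astrid — refutes (i).
Summary (ii) focuses "the reliquary" (the thing); background same agent, recipient, setting (Henrik / Samir / at dawn). Fact (3) matches that background with thing = the compass — refutes (ii).

2, 3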